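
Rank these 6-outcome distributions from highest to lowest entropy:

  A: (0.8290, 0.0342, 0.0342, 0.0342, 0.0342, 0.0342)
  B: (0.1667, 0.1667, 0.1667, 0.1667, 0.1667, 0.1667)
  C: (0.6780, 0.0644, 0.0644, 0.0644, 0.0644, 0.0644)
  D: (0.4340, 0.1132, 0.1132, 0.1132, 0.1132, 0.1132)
B > D > C > A

Key insight: Entropy is maximized by uniform distributions and minimized by concentrated distributions.

Entropies:
  H(A) = 1.0570 bits
  H(B) = 2.5850 bits
  H(C) = 1.6542 bits
  H(D) = 2.3016 bits

Ranking: B > D > C > A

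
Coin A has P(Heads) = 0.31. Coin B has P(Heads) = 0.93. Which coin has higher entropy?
A

For binary distributions, entropy is maximized at p=0.5 and decreases as p moves toward 0 or 1.

H(A) = H(0.31) = 0.8932 bits
H(B) = H(0.93) = 0.3659 bits

Distribution A (p=0.31) is closer to uniform (p=0.5), so it has higher entropy.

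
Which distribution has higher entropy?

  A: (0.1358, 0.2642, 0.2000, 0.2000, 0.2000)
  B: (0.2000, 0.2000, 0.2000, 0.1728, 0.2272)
B

Both distributions are close to uniform, making this a harder comparison.

H(A) = 2.2916 bits
H(B) = 2.3166 bits

The distribution closer to uniform has higher entropy.
Answer: B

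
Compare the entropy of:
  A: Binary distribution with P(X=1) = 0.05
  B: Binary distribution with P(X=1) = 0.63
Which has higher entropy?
B

For binary distributions, entropy is maximized at p=0.5 and decreases as p moves toward 0 or 1.

H(A) = H(0.05) = 0.2864 bits
H(B) = H(0.63) = 0.9507 bits

Distribution B (p=0.63) is closer to uniform (p=0.5), so it has higher entropy.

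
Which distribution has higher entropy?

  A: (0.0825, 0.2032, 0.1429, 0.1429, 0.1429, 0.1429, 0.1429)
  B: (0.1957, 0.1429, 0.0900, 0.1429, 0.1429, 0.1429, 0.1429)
B

Both distributions are close to uniform, making this a harder comparison.

H(A) = 2.7694 bits
H(B) = 2.7785 bits

The distribution closer to uniform has higher entropy.
Answer: B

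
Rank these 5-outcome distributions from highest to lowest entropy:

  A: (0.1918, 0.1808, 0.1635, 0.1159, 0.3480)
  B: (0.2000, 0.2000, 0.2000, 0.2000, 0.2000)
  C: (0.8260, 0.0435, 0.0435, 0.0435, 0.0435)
B > A > C

Key insight: Entropy is maximized by uniform distributions and minimized by concentrated distributions.

- Uniform distributions have maximum entropy log₂(5) = 2.3219 bits
- The more "peaked" or concentrated a distribution, the lower its entropy

Entropies:
  H(A) = 2.2205 bits
  H(B) = 2.3219 bits
  H(C) = 1.0148 bits

Ranking: B > A > C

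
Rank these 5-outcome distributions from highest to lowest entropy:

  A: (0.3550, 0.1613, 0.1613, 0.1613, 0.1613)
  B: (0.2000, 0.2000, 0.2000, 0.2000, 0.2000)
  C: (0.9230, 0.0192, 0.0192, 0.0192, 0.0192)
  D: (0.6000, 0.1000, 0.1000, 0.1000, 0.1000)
B > A > D > C

Key insight: Entropy is maximized by uniform distributions and minimized by concentrated distributions.

Entropies:
  H(A) = 2.2285 bits
  H(B) = 2.3219 bits
  H(C) = 0.5455 bits
  H(D) = 1.7710 bits

Ranking: B > A > D > C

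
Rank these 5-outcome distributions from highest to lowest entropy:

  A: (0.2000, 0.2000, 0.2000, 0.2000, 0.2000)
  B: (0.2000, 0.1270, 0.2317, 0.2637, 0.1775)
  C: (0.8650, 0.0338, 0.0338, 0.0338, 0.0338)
A > B > C

Key insight: Entropy is maximized by uniform distributions and minimized by concentrated distributions.

- Uniform distributions have maximum entropy log₂(5) = 2.3219 bits
- The more "peaked" or concentrated a distribution, the lower its entropy

Entropies:
  H(A) = 2.3219 bits
  H(B) = 2.2812 bits
  H(C) = 0.8410 bits

Ranking: A > B > C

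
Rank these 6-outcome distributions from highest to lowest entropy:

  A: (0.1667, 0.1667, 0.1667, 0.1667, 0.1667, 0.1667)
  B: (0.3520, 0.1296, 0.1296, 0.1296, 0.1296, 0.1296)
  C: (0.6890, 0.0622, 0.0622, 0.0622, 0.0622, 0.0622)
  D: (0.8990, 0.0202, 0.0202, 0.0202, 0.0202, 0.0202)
A > B > C > D

Key insight: Entropy is maximized by uniform distributions and minimized by concentrated distributions.

Entropies:
  H(A) = 2.5850 bits
  H(B) = 2.4405 bits
  H(C) = 1.6164 bits
  H(D) = 0.7067 bits

Ranking: A > B > C > D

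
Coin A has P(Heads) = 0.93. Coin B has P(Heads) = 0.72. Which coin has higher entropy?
B

For binary distributions, entropy is maximized at p=0.5 and decreases as p moves toward 0 or 1.

H(A) = H(0.93) = 0.3659 bits
H(B) = H(0.72) = 0.8555 bits

Distribution B (p=0.72) is closer to uniform (p=0.5), so it has higher entropy.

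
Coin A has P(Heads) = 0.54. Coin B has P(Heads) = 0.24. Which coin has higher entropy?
A

For binary distributions, entropy is maximized at p=0.5 and decreases as p moves toward 0 or 1.

H(A) = H(0.54) = 0.9954 bits
H(B) = H(0.24) = 0.7950 bits

Distribution A (p=0.54) is closer to uniform (p=0.5), so it has higher entropy.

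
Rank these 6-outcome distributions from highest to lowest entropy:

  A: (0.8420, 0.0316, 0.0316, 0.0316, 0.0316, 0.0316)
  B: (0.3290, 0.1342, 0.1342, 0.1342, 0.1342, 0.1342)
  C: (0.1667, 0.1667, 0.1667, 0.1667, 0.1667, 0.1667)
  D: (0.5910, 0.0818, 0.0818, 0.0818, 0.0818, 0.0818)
C > B > D > A

Key insight: Entropy is maximized by uniform distributions and minimized by concentrated distributions.

Entropies:
  H(A) = 0.9964 bits
  H(B) = 2.4719 bits
  H(C) = 2.5850 bits
  H(D) = 1.9256 bits

Ranking: C > B > D > A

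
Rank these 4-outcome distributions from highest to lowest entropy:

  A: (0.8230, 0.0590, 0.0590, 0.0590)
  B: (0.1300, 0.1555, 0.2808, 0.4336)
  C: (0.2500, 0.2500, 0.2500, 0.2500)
C > B > A

Key insight: Entropy is maximized by uniform distributions and minimized by concentrated distributions.

- Uniform distributions have maximum entropy log₂(4) = 2.0000 bits
- The more "peaked" or concentrated a distribution, the lower its entropy

Entropies:
  H(A) = 0.9540 bits
  H(B) = 1.8375 bits
  H(C) = 2.0000 bits

Ranking: C > B > A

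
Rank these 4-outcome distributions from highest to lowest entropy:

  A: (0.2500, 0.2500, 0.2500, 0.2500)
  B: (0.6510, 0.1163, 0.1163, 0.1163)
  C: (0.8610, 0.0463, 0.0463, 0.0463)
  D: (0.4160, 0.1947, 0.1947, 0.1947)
A > D > B > C

Key insight: Entropy is maximized by uniform distributions and minimized by concentrated distributions.

Entropies:
  H(A) = 2.0000 bits
  H(B) = 1.4863 bits
  H(C) = 0.8019 bits
  H(D) = 1.9052 bits

Ranking: A > D > B > C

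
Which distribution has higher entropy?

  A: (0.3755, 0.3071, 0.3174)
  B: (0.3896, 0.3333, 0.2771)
A

Both distributions are close to uniform, making this a harder comparison.

H(A) = 1.5792 bits
H(B) = 1.5712 bits

The distribution closer to uniform has higher entropy.
Answer: A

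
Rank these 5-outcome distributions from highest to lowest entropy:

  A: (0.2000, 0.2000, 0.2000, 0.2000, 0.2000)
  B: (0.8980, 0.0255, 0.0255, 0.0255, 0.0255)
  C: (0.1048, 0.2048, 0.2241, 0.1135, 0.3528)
A > C > B

Key insight: Entropy is maximized by uniform distributions and minimized by concentrated distributions.

- Uniform distributions have maximum entropy log₂(5) = 2.3219 bits
- The more "peaked" or concentrated a distribution, the lower its entropy

Entropies:
  H(A) = 2.3219 bits
  H(B) = 0.6793 bits
  H(C) = 2.1797 bits

Ranking: A > C > B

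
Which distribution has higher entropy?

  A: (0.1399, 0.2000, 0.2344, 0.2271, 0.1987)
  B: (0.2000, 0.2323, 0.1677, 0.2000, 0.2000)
B

Both distributions are close to uniform, making this a harder comparison.

H(A) = 2.3008 bits
H(B) = 2.3144 bits

The distribution closer to uniform has higher entropy.
Answer: B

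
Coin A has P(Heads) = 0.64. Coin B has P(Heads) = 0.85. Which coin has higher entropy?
A

For binary distributions, entropy is maximized at p=0.5 and decreases as p moves toward 0 or 1.

H(A) = H(0.64) = 0.9427 bits
H(B) = H(0.85) = 0.6098 bits

Distribution A (p=0.64) is closer to uniform (p=0.5), so it has higher entropy.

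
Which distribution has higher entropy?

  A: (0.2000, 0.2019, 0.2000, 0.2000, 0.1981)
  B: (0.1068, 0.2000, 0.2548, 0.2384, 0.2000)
A

Both distributions are close to uniform, making this a harder comparison.

H(A) = 2.3219 bits
H(B) = 2.2691 bits

The distribution closer to uniform has higher entropy.
Answer: A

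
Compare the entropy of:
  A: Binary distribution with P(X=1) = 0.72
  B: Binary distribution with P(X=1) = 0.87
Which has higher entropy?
A

For binary distributions, entropy is maximized at p=0.5 and decreases as p moves toward 0 or 1.

H(A) = H(0.72) = 0.8555 bits
H(B) = H(0.87) = 0.5574 bits

Distribution A (p=0.72) is closer to uniform (p=0.5), so it has higher entropy.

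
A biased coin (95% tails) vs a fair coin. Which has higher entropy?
Fair coin

The fair coin is uniform (p=0.5), maximizing binary entropy at 1 bit. The biased coin has H(0.95) ≈ 0.286 bits — its outcome is more predictable, so its entropy is lower.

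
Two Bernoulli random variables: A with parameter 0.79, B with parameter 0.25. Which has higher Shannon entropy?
B

For binary distributions, entropy is maximized at p=0.5 and decreases as p moves toward 0 or 1.

H(A) = H(0.79) = 0.7415 bits
H(B) = H(0.25) = 0.8113 bits

Distribution B (p=0.25) is closer to uniform (p=0.5), so it has higher entropy.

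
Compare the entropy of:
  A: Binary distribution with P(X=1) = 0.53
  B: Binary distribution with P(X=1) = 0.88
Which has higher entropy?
A

For binary distributions, entropy is maximized at p=0.5 and decreases as p moves toward 0 or 1.

H(A) = H(0.53) = 0.9974 bits
H(B) = H(0.88) = 0.5294 bits

Distribution A (p=0.53) is closer to uniform (p=0.5), so it has higher entropy.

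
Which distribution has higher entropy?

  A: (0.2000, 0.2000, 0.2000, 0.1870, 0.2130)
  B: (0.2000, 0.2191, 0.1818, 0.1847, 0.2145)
A

Both distributions are close to uniform, making this a harder comparison.

H(A) = 2.3207 bits
H(B) = 2.3178 bits

The distribution closer to uniform has higher entropy.
Answer: A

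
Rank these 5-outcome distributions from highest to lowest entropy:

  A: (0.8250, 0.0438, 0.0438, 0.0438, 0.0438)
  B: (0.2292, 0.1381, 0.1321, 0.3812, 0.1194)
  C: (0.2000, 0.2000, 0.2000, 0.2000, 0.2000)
C > B > A

Key insight: Entropy is maximized by uniform distributions and minimized by concentrated distributions.

- Uniform distributions have maximum entropy log₂(5) = 2.3219 bits
- The more "peaked" or concentrated a distribution, the lower its entropy

Entropies:
  H(A) = 1.0190 bits
  H(B) = 2.1638 bits
  H(C) = 2.3219 bits

Ranking: C > B > A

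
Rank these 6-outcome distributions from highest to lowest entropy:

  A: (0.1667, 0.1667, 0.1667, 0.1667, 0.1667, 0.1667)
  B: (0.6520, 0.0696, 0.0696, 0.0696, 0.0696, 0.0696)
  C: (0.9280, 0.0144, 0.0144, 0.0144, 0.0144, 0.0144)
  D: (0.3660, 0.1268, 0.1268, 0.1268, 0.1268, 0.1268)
A > D > B > C

Key insight: Entropy is maximized by uniform distributions and minimized by concentrated distributions.

Entropies:
  H(A) = 2.5850 bits
  H(B) = 1.7403 bits
  H(C) = 0.5405 bits
  H(D) = 2.4197 bits

Ranking: A > D > B > C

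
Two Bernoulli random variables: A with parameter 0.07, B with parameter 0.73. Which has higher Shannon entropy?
B

For binary distributions, entropy is maximized at p=0.5 and decreases as p moves toward 0 or 1.

H(A) = H(0.07) = 0.3659 bits
H(B) = H(0.73) = 0.8415 bits

Distribution B (p=0.73) is closer to uniform (p=0.5), so it has higher entropy.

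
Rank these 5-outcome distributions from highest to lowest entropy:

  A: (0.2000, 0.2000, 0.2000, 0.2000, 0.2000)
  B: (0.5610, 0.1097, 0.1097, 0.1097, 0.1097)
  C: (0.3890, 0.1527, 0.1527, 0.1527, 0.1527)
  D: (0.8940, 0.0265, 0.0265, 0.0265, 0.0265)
A > C > B > D

Key insight: Entropy is maximized by uniform distributions and minimized by concentrated distributions.

Entropies:
  H(A) = 2.3219 bits
  H(B) = 1.8672 bits
  H(C) = 2.1862 bits
  H(D) = 0.6997 bits

Ranking: A > C > B > D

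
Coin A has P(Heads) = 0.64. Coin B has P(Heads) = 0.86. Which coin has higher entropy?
A

For binary distributions, entropy is maximized at p=0.5 and decreases as p moves toward 0 or 1.

H(A) = H(0.64) = 0.9427 bits
H(B) = H(0.86) = 0.5842 bits

Distribution A (p=0.64) is closer to uniform (p=0.5), so it has higher entropy.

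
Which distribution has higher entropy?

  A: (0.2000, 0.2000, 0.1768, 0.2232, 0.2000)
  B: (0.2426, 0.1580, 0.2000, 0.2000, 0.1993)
A

Both distributions are close to uniform, making this a harder comparison.

H(A) = 2.3180 bits
H(B) = 2.3089 bits

The distribution closer to uniform has higher entropy.
Answer: A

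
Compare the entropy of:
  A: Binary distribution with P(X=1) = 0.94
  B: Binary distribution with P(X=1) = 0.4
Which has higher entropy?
B

For binary distributions, entropy is maximized at p=0.5 and decreases as p moves toward 0 or 1.

H(A) = H(0.94) = 0.3274 bits
H(B) = H(0.4) = 0.9710 bits

Distribution B (p=0.4) is closer to uniform (p=0.5), so it has higher entropy.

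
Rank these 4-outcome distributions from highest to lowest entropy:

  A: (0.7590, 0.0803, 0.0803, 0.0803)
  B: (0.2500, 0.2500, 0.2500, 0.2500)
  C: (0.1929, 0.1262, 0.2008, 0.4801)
B > C > A

Key insight: Entropy is maximized by uniform distributions and minimized by concentrated distributions.

- Uniform distributions have maximum entropy log₂(4) = 2.0000 bits
- The more "peaked" or concentrated a distribution, the lower its entropy

Entropies:
  H(A) = 1.1787 bits
  H(B) = 2.0000 bits
  H(C) = 1.8081 bits

Ranking: B > C > A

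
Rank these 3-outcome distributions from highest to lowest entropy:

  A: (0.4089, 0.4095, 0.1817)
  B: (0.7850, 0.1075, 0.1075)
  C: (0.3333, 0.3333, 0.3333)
C > A > B

Key insight: Entropy is maximized by uniform distributions and minimized by concentrated distributions.

- Uniform distributions have maximum entropy log₂(3) = 1.5850 bits
- The more "peaked" or concentrated a distribution, the lower its entropy

Entropies:
  H(A) = 1.5020 bits
  H(B) = 0.9659 bits
  H(C) = 1.5850 bits

Ranking: C > A > B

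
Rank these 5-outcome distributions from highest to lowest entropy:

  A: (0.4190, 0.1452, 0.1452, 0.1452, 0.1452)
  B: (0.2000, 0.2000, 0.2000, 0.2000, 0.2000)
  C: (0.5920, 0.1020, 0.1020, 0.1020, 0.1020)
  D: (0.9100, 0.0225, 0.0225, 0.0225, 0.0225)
B > A > C > D

Key insight: Entropy is maximized by uniform distributions and minimized by concentrated distributions.

Entropies:
  H(A) = 2.1430 bits
  H(B) = 2.3219 bits
  H(C) = 1.7914 bits
  H(D) = 0.6165 bits

Ranking: B > A > C > D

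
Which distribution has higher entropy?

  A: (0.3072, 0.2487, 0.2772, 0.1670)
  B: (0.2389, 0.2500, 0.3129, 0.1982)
B

Both distributions are close to uniform, making this a harder comparison.

H(A) = 1.9666 bits
H(B) = 1.9808 bits

The distribution closer to uniform has higher entropy.
Answer: B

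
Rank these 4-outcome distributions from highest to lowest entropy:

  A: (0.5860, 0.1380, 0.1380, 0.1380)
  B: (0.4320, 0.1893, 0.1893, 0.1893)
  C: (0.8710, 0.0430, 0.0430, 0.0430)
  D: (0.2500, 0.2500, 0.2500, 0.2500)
D > B > A > C

Key insight: Entropy is maximized by uniform distributions and minimized by concentrated distributions.

Entropies:
  H(A) = 1.6347 bits
  H(B) = 1.8869 bits
  H(C) = 0.7591 bits
  H(D) = 2.0000 bits

Ranking: D > B > A > C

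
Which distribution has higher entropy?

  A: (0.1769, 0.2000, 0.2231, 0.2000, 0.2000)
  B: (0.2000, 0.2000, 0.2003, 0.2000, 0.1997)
B

Both distributions are close to uniform, making this a harder comparison.

H(A) = 2.3181 bits
H(B) = 2.3219 bits

The distribution closer to uniform has higher entropy.
Answer: B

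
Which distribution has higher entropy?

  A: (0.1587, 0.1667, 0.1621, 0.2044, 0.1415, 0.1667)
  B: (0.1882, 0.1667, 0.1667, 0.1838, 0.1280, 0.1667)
A

Both distributions are close to uniform, making this a harder comparison.

H(A) = 2.5760 bits
H(B) = 2.5748 bits

The distribution closer to uniform has higher entropy.
Answer: A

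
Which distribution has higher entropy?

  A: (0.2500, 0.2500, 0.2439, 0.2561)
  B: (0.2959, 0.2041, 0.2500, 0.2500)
A

Both distributions are close to uniform, making this a harder comparison.

H(A) = 1.9998 bits
H(B) = 1.9878 bits

The distribution closer to uniform has higher entropy.
Answer: A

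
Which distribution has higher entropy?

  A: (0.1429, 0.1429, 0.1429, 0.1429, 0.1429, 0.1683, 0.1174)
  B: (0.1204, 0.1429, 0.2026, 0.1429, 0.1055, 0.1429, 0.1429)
A

Both distributions are close to uniform, making this a harder comparison.

H(A) = 2.8008 bits
H(B) = 2.7810 bits

The distribution closer to uniform has higher entropy.
Answer: A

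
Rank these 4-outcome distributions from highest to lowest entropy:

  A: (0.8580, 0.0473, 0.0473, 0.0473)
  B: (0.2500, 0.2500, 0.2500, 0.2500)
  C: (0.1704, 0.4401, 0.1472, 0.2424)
B > C > A

Key insight: Entropy is maximized by uniform distributions and minimized by concentrated distributions.

- Uniform distributions have maximum entropy log₂(4) = 2.0000 bits
- The more "peaked" or concentrated a distribution, the lower its entropy

Entropies:
  H(A) = 0.8145 bits
  H(B) = 2.0000 bits
  H(C) = 1.8585 bits

Ranking: B > C > A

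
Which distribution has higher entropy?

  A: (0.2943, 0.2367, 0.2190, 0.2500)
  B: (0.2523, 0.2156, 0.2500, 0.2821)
B

Both distributions are close to uniform, making this a harder comparison.

H(A) = 1.9912 bits
H(B) = 1.9935 bits

The distribution closer to uniform has higher entropy.
Answer: B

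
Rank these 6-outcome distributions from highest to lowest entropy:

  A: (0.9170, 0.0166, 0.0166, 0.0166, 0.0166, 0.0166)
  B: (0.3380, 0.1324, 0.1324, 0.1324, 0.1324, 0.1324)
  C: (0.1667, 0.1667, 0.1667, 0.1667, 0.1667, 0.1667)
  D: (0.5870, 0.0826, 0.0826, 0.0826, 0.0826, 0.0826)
C > B > D > A

Key insight: Entropy is maximized by uniform distributions and minimized by concentrated distributions.

Entropies:
  H(A) = 0.6054 bits
  H(B) = 2.4600 bits
  H(C) = 2.5850 bits
  H(D) = 1.9370 bits

Ranking: C > B > D > A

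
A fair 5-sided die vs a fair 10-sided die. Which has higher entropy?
10-sided die

Both are uniform distributions; for uniform over n outcomes, H = log₂(n). H(5-sided) = log₂(5) = 2.322 bits and H(10-sided) = log₂(10) = 3.322 bits. More outcomes in a uniform distribution means higher entropy.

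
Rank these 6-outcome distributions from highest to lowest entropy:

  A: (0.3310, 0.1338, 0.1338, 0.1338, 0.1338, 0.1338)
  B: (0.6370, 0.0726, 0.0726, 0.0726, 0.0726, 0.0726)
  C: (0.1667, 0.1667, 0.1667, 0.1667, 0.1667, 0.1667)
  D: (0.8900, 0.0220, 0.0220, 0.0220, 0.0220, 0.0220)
C > A > B > D

Key insight: Entropy is maximized by uniform distributions and minimized by concentrated distributions.

Entropies:
  H(A) = 2.4693 bits
  H(B) = 1.7880 bits
  H(C) = 2.5850 bits
  H(D) = 0.7553 bits

Ranking: C > A > B > D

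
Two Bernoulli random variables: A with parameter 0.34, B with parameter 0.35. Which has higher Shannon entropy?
B

For binary distributions, entropy is maximized at p=0.5 and decreases as p moves toward 0 or 1.

H(A) = H(0.34) = 0.9248 bits
H(B) = H(0.35) = 0.9341 bits

Distribution B (p=0.35) is closer to uniform (p=0.5), so it has higher entropy.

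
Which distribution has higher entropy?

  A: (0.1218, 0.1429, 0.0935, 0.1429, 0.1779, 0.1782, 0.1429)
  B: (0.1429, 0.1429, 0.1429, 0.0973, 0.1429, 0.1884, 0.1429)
B

Both distributions are close to uniform, making this a harder comparison.

H(A) = 2.7794 bits
H(B) = 2.7861 bits

The distribution closer to uniform has higher entropy.
Answer: B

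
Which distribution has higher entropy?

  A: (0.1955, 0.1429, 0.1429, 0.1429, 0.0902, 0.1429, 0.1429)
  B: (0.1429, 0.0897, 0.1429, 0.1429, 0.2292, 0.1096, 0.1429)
A

Both distributions are close to uniform, making this a harder comparison.

H(A) = 2.7786 bits
H(B) = 2.7531 bits

The distribution closer to uniform has higher entropy.
Answer: A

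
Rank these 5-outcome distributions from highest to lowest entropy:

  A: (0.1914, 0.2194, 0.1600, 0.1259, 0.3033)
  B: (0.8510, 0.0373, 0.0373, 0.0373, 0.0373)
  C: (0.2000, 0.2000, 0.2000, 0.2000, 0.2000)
C > A > B

Key insight: Entropy is maximized by uniform distributions and minimized by concentrated distributions.

- Uniform distributions have maximum entropy log₂(5) = 2.3219 bits
- The more "peaked" or concentrated a distribution, the lower its entropy

Entropies:
  H(A) = 2.2582 bits
  H(B) = 0.9053 bits
  H(C) = 2.3219 bits

Ranking: C > A > B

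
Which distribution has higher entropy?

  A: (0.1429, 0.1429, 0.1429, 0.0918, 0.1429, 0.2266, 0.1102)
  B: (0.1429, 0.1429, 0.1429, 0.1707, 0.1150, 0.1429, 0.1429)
B

Both distributions are close to uniform, making this a harder comparison.

H(A) = 2.7564 bits
H(B) = 2.7995 bits

The distribution closer to uniform has higher entropy.
Answer: B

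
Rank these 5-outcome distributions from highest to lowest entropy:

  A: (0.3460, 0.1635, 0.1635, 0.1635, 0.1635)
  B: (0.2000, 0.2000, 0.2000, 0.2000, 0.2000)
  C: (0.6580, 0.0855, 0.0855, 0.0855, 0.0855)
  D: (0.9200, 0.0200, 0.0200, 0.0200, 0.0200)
B > A > C > D

Key insight: Entropy is maximized by uniform distributions and minimized by concentrated distributions.

Entropies:
  H(A) = 2.2384 bits
  H(B) = 2.3219 bits
  H(C) = 1.6107 bits
  H(D) = 0.5622 bits

Ranking: B > A > C > D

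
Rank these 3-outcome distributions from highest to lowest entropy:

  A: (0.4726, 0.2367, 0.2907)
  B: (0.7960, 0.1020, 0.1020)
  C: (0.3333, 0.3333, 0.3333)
C > A > B

Key insight: Entropy is maximized by uniform distributions and minimized by concentrated distributions.

- Uniform distributions have maximum entropy log₂(3) = 1.5850 bits
- The more "peaked" or concentrated a distribution, the lower its entropy

Entropies:
  H(A) = 1.5212 bits
  H(B) = 0.9339 bits
  H(C) = 1.5850 bits

Ranking: C > A > B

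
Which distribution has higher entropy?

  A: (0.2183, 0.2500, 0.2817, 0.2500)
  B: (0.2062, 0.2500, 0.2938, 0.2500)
A

Both distributions are close to uniform, making this a harder comparison.

H(A) = 1.9942 bits
H(B) = 1.9889 bits

The distribution closer to uniform has higher entropy.
Answer: A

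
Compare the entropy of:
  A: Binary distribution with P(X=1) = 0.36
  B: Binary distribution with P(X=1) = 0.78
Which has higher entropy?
A

For binary distributions, entropy is maximized at p=0.5 and decreases as p moves toward 0 or 1.

H(A) = H(0.36) = 0.9427 bits
H(B) = H(0.78) = 0.7602 bits

Distribution A (p=0.36) is closer to uniform (p=0.5), so it has higher entropy.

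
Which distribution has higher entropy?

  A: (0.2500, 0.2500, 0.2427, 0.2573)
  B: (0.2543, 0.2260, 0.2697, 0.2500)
A

Both distributions are close to uniform, making this a harder comparison.

H(A) = 1.9997 bits
H(B) = 1.9971 bits

The distribution closer to uniform has higher entropy.
Answer: A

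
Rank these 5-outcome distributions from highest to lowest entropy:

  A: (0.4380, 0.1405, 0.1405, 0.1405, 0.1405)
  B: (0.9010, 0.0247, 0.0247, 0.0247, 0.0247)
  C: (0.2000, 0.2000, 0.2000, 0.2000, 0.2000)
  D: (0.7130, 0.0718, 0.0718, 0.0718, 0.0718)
C > A > D > B

Key insight: Entropy is maximized by uniform distributions and minimized by concentrated distributions.

Entropies:
  H(A) = 2.1129 bits
  H(B) = 0.6638 bits
  H(C) = 2.3219 bits
  H(D) = 1.4388 bits

Ranking: C > A > D > B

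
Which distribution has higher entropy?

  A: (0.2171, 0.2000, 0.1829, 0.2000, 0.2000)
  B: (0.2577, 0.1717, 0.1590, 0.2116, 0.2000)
A

Both distributions are close to uniform, making this a harder comparison.

H(A) = 2.3198 bits
H(B) = 2.3009 bits

The distribution closer to uniform has higher entropy.
Answer: A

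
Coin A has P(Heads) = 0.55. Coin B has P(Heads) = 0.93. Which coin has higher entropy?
A

For binary distributions, entropy is maximized at p=0.5 and decreases as p moves toward 0 or 1.

H(A) = H(0.55) = 0.9928 bits
H(B) = H(0.93) = 0.3659 bits

Distribution A (p=0.55) is closer to uniform (p=0.5), so it has higher entropy.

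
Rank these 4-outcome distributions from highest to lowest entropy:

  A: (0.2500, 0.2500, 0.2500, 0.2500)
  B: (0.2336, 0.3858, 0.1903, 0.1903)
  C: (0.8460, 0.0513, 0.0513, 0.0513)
A > B > C

Key insight: Entropy is maximized by uniform distributions and minimized by concentrated distributions.

- Uniform distributions have maximum entropy log₂(4) = 2.0000 bits
- The more "peaked" or concentrated a distribution, the lower its entropy

Entropies:
  H(A) = 2.0000 bits
  H(B) = 1.9312 bits
  H(C) = 0.8638 bits

Ranking: A > B > C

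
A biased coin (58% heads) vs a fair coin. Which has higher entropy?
Fair coin

The fair coin is uniform (p=0.5), maximizing binary entropy at 1 bit. The biased coin has H(0.58) ≈ 0.981 bits — its outcome is more predictable, so its entropy is lower.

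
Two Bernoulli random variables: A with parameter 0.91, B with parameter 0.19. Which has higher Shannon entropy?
B

For binary distributions, entropy is maximized at p=0.5 and decreases as p moves toward 0 or 1.

H(A) = H(0.91) = 0.4365 bits
H(B) = H(0.19) = 0.7015 bits

Distribution B (p=0.19) is closer to uniform (p=0.5), so it has higher entropy.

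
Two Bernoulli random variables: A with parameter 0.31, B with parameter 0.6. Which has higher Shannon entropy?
B

For binary distributions, entropy is maximized at p=0.5 and decreases as p moves toward 0 or 1.

H(A) = H(0.31) = 0.8932 bits
H(B) = H(0.6) = 0.9710 bits

Distribution B (p=0.6) is closer to uniform (p=0.5), so it has higher entropy.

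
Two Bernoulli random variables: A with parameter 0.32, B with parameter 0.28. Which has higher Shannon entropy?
A

For binary distributions, entropy is maximized at p=0.5 and decreases as p moves toward 0 or 1.

H(A) = H(0.32) = 0.9044 bits
H(B) = H(0.28) = 0.8555 bits

Distribution A (p=0.32) is closer to uniform (p=0.5), so it has higher entropy.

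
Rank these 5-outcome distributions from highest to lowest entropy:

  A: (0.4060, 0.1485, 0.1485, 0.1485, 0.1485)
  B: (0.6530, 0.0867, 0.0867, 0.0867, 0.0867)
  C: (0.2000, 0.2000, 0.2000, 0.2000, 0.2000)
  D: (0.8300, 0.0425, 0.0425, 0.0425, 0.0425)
C > A > B > D

Key insight: Entropy is maximized by uniform distributions and minimized by concentrated distributions.

Entropies:
  H(A) = 2.1624 bits
  H(B) = 1.6254 bits
  H(C) = 2.3219 bits
  H(D) = 0.9977 bits

Ranking: C > A > B > D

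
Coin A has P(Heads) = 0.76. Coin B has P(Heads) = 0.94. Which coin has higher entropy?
A

For binary distributions, entropy is maximized at p=0.5 and decreases as p moves toward 0 or 1.

H(A) = H(0.76) = 0.7950 bits
H(B) = H(0.94) = 0.3274 bits

Distribution A (p=0.76) is closer to uniform (p=0.5), so it has higher entropy.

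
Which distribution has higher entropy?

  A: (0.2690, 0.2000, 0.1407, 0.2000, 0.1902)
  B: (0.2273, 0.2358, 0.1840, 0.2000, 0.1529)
B

Both distributions are close to uniform, making this a harder comparison.

H(A) = 2.2919 bits
H(B) = 2.3053 bits

The distribution closer to uniform has higher entropy.
Answer: B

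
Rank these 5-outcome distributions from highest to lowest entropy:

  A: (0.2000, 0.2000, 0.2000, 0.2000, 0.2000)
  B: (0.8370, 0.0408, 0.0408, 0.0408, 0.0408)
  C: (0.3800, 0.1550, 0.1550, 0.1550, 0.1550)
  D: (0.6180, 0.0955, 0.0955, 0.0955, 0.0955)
A > C > D > B

Key insight: Entropy is maximized by uniform distributions and minimized by concentrated distributions.

Entropies:
  H(A) = 2.3219 bits
  H(B) = 0.9674 bits
  H(C) = 2.1980 bits
  H(D) = 1.7234 bits

Ranking: A > C > D > B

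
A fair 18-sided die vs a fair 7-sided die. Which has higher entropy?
18-sided die

Both are uniform distributions; for uniform over n outcomes, H = log₂(n). H(18-sided) = log₂(18) = 4.170 bits and H(7-sided) = log₂(7) = 2.807 bits. More outcomes in a uniform distribution means higher entropy.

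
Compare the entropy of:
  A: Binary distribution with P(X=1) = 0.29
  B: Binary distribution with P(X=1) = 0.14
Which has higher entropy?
A

For binary distributions, entropy is maximized at p=0.5 and decreases as p moves toward 0 or 1.

H(A) = H(0.29) = 0.8687 bits
H(B) = H(0.14) = 0.5842 bits

Distribution A (p=0.29) is closer to uniform (p=0.5), so it has higher entropy.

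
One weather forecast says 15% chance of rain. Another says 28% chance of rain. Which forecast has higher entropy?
28% forecast

Treat each forecast as a Bernoulli distribution. Binary entropy is maximized at p=0.5 and falls off symmetrically toward 0 or 1. The 28% forecast is closer to 50%, so it is more uncertain. H(15%) ≈ 0.610 bits, H(28%) ≈ 0.855 bits.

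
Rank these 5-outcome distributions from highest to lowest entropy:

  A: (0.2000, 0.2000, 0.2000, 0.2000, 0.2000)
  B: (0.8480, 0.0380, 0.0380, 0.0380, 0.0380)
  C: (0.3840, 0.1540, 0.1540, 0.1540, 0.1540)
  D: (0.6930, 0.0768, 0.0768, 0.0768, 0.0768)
A > C > D > B

Key insight: Entropy is maximized by uniform distributions and minimized by concentrated distributions.

Entropies:
  H(A) = 2.3219 bits
  H(B) = 0.9188 bits
  H(C) = 2.1928 bits
  H(D) = 1.5037 bits

Ranking: A > C > D > B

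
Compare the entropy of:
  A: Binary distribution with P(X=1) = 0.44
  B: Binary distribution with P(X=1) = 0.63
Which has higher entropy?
A

For binary distributions, entropy is maximized at p=0.5 and decreases as p moves toward 0 or 1.

H(A) = H(0.44) = 0.9896 bits
H(B) = H(0.63) = 0.9507 bits

Distribution A (p=0.44) is closer to uniform (p=0.5), so it has higher entropy.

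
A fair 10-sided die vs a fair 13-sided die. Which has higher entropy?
13-sided die

Both are uniform distributions; for uniform over n outcomes, H = log₂(n). H(10-sided) = log₂(10) = 3.322 bits and H(13-sided) = log₂(13) = 3.700 bits. More outcomes in a uniform distribution means higher entropy.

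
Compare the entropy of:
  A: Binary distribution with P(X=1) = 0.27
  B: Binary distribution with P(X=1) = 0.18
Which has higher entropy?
A

For binary distributions, entropy is maximized at p=0.5 and decreases as p moves toward 0 or 1.

H(A) = H(0.27) = 0.8415 bits
H(B) = H(0.18) = 0.6801 bits

Distribution A (p=0.27) is closer to uniform (p=0.5), so it has higher entropy.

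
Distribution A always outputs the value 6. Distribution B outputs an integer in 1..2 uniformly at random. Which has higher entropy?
B

A is deterministic, so H(A) = 0. B is uniform over 2 outcomes, so H(B) = log₂(2) = 1.000 bits. Any distribution with genuine randomness has higher entropy than a deterministic one.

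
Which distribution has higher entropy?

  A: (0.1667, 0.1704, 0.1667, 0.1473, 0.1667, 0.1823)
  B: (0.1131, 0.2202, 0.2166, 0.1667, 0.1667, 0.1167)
A

Both distributions are close to uniform, making this a harder comparison.

H(A) = 2.5822 bits
H(B) = 2.5377 bits

The distribution closer to uniform has higher entropy.
Answer: A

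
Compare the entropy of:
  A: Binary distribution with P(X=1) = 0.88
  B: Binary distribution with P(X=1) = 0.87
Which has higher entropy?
B

For binary distributions, entropy is maximized at p=0.5 and decreases as p moves toward 0 or 1.

H(A) = H(0.88) = 0.5294 bits
H(B) = H(0.87) = 0.5574 bits

Distribution B (p=0.87) is closer to uniform (p=0.5), so it has higher entropy.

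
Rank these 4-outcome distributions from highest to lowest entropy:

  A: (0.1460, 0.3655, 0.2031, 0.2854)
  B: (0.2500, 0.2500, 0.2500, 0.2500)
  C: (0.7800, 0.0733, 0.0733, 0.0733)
B > A > C

Key insight: Entropy is maximized by uniform distributions and minimized by concentrated distributions.

- Uniform distributions have maximum entropy log₂(4) = 2.0000 bits
- The more "peaked" or concentrated a distribution, the lower its entropy

Entropies:
  H(A) = 1.9194 bits
  H(B) = 2.0000 bits
  H(C) = 1.1089 bits

Ranking: B > A > C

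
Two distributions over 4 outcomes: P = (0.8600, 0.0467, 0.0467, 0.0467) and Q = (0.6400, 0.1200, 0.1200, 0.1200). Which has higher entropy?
Q

P is highly concentrated on one outcome (86%), making it nearly deterministic. Q spreads its mass more evenly (max 64%). The more spread-out distribution has higher entropy: H(P) ≈ 0.806 bits, H(Q) ≈ 1.513 bits.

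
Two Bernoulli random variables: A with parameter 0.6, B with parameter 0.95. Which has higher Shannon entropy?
A

For binary distributions, entropy is maximized at p=0.5 and decreases as p moves toward 0 or 1.

H(A) = H(0.6) = 0.9710 bits
H(B) = H(0.95) = 0.2864 bits

Distribution A (p=0.6) is closer to uniform (p=0.5), so it has higher entropy.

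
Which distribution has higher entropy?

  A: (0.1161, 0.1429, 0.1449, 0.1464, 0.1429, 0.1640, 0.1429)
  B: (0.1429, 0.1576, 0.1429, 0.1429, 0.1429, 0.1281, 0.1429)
B

Both distributions are close to uniform, making this a harder comparison.

H(A) = 2.8013 bits
H(B) = 2.8052 bits

The distribution closer to uniform has higher entropy.
Answer: B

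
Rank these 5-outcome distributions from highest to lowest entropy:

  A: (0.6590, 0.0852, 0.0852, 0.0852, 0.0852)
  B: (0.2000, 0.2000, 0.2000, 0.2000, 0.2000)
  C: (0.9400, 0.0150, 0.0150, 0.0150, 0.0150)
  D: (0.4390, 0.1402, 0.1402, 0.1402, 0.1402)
B > D > A > C

Key insight: Entropy is maximized by uniform distributions and minimized by concentrated distributions.

Entropies:
  H(A) = 1.6078 bits
  H(B) = 2.3219 bits
  H(C) = 0.4474 bits
  H(D) = 2.1112 bits

Ranking: B > D > A > C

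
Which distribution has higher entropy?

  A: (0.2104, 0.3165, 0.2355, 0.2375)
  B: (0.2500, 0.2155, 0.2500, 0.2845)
B

Both distributions are close to uniform, making this a harder comparison.

H(A) = 1.9824 bits
H(B) = 1.9931 bits

The distribution closer to uniform has higher entropy.
Answer: B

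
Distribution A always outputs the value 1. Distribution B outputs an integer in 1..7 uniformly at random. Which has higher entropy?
B

A is deterministic, so H(A) = 0. B is uniform over 7 outcomes, so H(B) = log₂(7) = 2.807 bits. Any distribution with genuine randomness has higher entropy than a deterministic one.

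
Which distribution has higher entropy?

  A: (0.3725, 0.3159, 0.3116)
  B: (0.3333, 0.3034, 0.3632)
B

Both distributions are close to uniform, making this a harder comparison.

H(A) = 1.5801 bits
H(B) = 1.5811 bits

The distribution closer to uniform has higher entropy.
Answer: B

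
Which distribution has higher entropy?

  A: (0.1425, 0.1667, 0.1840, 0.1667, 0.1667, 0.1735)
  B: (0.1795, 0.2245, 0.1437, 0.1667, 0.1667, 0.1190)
A

Both distributions are close to uniform, making this a harder comparison.

H(A) = 2.5808 bits
H(B) = 2.5579 bits

The distribution closer to uniform has higher entropy.
Answer: A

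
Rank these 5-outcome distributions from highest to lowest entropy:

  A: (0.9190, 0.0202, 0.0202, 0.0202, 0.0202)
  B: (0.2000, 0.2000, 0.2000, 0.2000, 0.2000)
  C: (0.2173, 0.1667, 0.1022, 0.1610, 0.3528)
B > C > A

Key insight: Entropy is maximized by uniform distributions and minimized by concentrated distributions.

- Uniform distributions have maximum entropy log₂(5) = 2.3219 bits
- The more "peaked" or concentrated a distribution, the lower its entropy

Entropies:
  H(A) = 0.5677 bits
  H(B) = 2.3219 bits
  H(C) = 2.2002 bits

Ranking: B > C > A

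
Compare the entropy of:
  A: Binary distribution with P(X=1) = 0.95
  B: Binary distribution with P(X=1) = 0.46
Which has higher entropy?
B

For binary distributions, entropy is maximized at p=0.5 and decreases as p moves toward 0 or 1.

H(A) = H(0.95) = 0.2864 bits
H(B) = H(0.46) = 0.9954 bits

Distribution B (p=0.46) is closer to uniform (p=0.5), so it has higher entropy.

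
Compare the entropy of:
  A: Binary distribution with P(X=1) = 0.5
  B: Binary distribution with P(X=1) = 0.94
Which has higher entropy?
A

For binary distributions, entropy is maximized at p=0.5 and decreases as p moves toward 0 or 1.

H(A) = H(0.5) = 1.0000 bits
H(B) = H(0.94) = 0.3274 bits

Distribution A (p=0.5) is closer to uniform (p=0.5), so it has higher entropy.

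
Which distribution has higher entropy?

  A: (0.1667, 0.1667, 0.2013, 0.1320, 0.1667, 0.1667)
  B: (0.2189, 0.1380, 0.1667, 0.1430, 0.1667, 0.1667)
A

Both distributions are close to uniform, making this a harder comparison.

H(A) = 2.5745 bits
H(B) = 2.5679 bits

The distribution closer to uniform has higher entropy.
Answer: A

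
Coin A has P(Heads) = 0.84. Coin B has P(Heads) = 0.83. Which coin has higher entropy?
B

For binary distributions, entropy is maximized at p=0.5 and decreases as p moves toward 0 or 1.

H(A) = H(0.84) = 0.6343 bits
H(B) = H(0.83) = 0.6577 bits

Distribution B (p=0.83) is closer to uniform (p=0.5), so it has higher entropy.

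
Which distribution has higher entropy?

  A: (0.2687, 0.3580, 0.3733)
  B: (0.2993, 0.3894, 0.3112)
B

Both distributions are close to uniform, making this a harder comparison.

H(A) = 1.5706 bits
H(B) = 1.5748 bits

The distribution closer to uniform has higher entropy.
Answer: B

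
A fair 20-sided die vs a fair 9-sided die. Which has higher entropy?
20-sided die

Both are uniform distributions; for uniform over n outcomes, H = log₂(n). H(20-sided) = log₂(20) = 4.322 bits and H(9-sided) = log₂(9) = 3.170 bits. More outcomes in a uniform distribution means higher entropy.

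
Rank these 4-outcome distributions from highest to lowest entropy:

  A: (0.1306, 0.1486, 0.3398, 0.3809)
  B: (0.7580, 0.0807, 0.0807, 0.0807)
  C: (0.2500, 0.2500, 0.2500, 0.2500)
C > A > B

Key insight: Entropy is maximized by uniform distributions and minimized by concentrated distributions.

- Uniform distributions have maximum entropy log₂(4) = 2.0000 bits
- The more "peaked" or concentrated a distribution, the lower its entropy

Entropies:
  H(A) = 1.8519 bits
  H(B) = 1.1819 bits
  H(C) = 2.0000 bits

Ranking: C > A > B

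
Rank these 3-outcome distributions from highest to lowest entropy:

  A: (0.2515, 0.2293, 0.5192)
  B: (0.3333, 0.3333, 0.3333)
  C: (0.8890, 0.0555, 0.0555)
B > A > C

Key insight: Entropy is maximized by uniform distributions and minimized by concentrated distributions.

- Uniform distributions have maximum entropy log₂(3) = 1.5850 bits
- The more "peaked" or concentrated a distribution, the lower its entropy

Entropies:
  H(A) = 1.4790 bits
  H(B) = 1.5850 bits
  H(C) = 0.6139 bits

Ranking: B > A > C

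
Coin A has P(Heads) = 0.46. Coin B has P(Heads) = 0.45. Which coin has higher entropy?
A

For binary distributions, entropy is maximized at p=0.5 and decreases as p moves toward 0 or 1.

H(A) = H(0.46) = 0.9954 bits
H(B) = H(0.45) = 0.9928 bits

Distribution A (p=0.46) is closer to uniform (p=0.5), so it has higher entropy.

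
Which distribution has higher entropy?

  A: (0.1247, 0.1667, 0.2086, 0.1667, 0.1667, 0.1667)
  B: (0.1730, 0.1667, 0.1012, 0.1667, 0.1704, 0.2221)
A

Both distributions are close to uniform, making this a harder comparison.

H(A) = 2.5695 bits
H(B) = 2.5511 bits

The distribution closer to uniform has higher entropy.
Answer: A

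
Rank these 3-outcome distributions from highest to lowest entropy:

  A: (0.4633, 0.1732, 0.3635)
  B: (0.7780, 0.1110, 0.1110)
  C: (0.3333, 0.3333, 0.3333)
C > A > B

Key insight: Entropy is maximized by uniform distributions and minimized by concentrated distributions.

- Uniform distributions have maximum entropy log₂(3) = 1.5850 bits
- The more "peaked" or concentrated a distribution, the lower its entropy

Entropies:
  H(A) = 1.4830 bits
  H(B) = 0.9858 bits
  H(C) = 1.5850 bits

Ranking: C > A > B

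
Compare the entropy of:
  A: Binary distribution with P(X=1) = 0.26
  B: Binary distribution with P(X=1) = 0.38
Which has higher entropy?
B

For binary distributions, entropy is maximized at p=0.5 and decreases as p moves toward 0 or 1.

H(A) = H(0.26) = 0.8267 bits
H(B) = H(0.38) = 0.9580 bits

Distribution B (p=0.38) is closer to uniform (p=0.5), so it has higher entropy.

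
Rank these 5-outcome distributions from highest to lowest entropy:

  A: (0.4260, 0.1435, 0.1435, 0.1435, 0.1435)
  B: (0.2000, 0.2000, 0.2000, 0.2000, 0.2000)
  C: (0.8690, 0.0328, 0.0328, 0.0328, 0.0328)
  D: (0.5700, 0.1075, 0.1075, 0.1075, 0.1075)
B > A > D > C

Key insight: Entropy is maximized by uniform distributions and minimized by concentrated distributions.

Entropies:
  H(A) = 2.1321 bits
  H(B) = 2.3219 bits
  H(C) = 0.8222 bits
  H(D) = 1.8458 bits

Ranking: B > A > D > C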